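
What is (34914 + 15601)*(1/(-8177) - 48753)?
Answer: -20137970540230/8177 ≈ -2.4628e+9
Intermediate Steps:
(34914 + 15601)*(1/(-8177) - 48753) = 50515*(-1/8177 - 48753) = 50515*(-398653282/8177) = -20137970540230/8177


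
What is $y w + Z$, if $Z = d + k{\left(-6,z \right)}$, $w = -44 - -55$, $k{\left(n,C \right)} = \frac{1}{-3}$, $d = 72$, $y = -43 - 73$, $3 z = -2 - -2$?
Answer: $- \frac{3613}{3} \approx -1204.3$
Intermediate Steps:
$z = 0$ ($z = \frac{-2 - -2}{3} = \frac{-2 + 2}{3} = \frac{1}{3} \cdot 0 = 0$)
$y = -116$ ($y = -43 - 73 = -116$)
$k{\left(n,C \right)} = - \frac{1}{3}$
$w = 11$ ($w = -44 + 55 = 11$)
$Z = \frac{215}{3}$ ($Z = 72 - \frac{1}{3} = \frac{215}{3} \approx 71.667$)
$y w + Z = \left(-116\right) 11 + \frac{215}{3} = -1276 + \frac{215}{3} = - \frac{3613}{3}$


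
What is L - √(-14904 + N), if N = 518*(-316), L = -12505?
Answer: -12505 - 4*I*√11162 ≈ -12505.0 - 422.6*I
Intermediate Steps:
N = -163688
L - √(-14904 + N) = -12505 - √(-14904 - 163688) = -12505 - √(-178592) = -12505 - 4*I*√11162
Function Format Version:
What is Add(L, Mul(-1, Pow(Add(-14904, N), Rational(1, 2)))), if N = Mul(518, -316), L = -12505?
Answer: Add(-12505, Mul(-4, I, Pow(11162, Rational(1, 2)))) ≈ Add(-12505., Mul(-422.60, I))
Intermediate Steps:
N = -163688
Add(L, Mul(-1, Pow(Add(-14904, N), Rational(1, 2)))) = Add(-12505, Mul(-1, Pow(Add(-14904, -163688), Rational(1, 2)))) = Add(-12505, Mul(-1, Pow(-178592, Rational(1, 2)))) = Add(-12505, Mul(-1, Mul(4, I, Pow(11162, Rational(1, 2))))) = Add(-12505, Mul(-4, I, Pow(11162, Rational(1, 2))))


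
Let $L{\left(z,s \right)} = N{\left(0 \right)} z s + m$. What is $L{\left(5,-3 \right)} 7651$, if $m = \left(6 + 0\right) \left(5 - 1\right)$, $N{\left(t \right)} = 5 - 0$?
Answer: $-390201$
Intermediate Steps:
$N{\left(t \right)} = 5$ ($N{\left(t \right)} = 5 + 0 = 5$)
$m = 24$ ($m = 6 \cdot 4 = 24$)
$L{\left(z,s \right)} = 24 + 5 s z$ ($L{\left(z,s \right)} = 5 z s + 24 = 5 s z + 24 = 24 + 5 s z$)
$L{\left(5,-3 \right)} 7651 = \left(24 + 5 \left(-3\right) 5\right) 7651 = \left(24 - 75\right) 7651 = \left(-51\right) 7651 = -390201$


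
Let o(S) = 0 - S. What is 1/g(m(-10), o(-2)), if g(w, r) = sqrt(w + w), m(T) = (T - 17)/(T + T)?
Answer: sqrt(30)/9 ≈ 0.60858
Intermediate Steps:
m(T) = (-17 + T)/(2*T) (m(T) = (-17 + T)/((2*T)) = (-17 + T)*(1/(2*T)) = (-17 + T)/(2*T))
o(S) = -S
g(w, r) = sqrt(2)*sqrt(w) (g(w, r) = sqrt(2*w) = sqrt(2)*sqrt(w))
1/g(m(-10), o(-2)) = 1/(sqrt(2)*sqrt((1/2)*(-17 - 10)/(-10))) = 1/(sqrt(2)*sqrt((1/2)*(-1/10)*(-27))) = 1/(sqrt(2)*sqrt(27/20)) = 1/(sqrt(2)*(3*sqrt(15)/10)) = 1/(3*sqrt(30)/10) = sqrt(30)/9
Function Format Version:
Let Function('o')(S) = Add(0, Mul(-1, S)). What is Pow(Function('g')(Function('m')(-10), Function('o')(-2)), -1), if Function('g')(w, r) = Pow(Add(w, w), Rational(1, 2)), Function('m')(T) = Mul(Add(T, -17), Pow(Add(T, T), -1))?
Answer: Mul(Rational(1, 9), Pow(30, Rational(1, 2))) ≈ 0.60858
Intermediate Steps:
Function('m')(T) = Mul(Rational(1, 2), Pow(T, -1), Add(-17, T)) (Function('m')(T) = Mul(Add(-17, T), Pow(Mul(2, T), -1)) = Mul(Add(-17, T), Mul(Rational(1, 2), Pow(T, -1))) = Mul(Rational(1, 2), Pow(T, -1), Add(-17, T)))
Function('o')(S) = Mul(-1, S)
Function('g')(w, r) = Mul(Pow(2, Rational(1, 2)), Pow(w, Rational(1, 2))) (Function('g')(w, r) = Pow(Mul(2, w), Rational(1, 2)) = Mul(Pow(2, Rational(1, 2)), Pow(w, Rational(1, 2))))
Pow(Function('g')(Function('m')(-10), Function('o')(-2)), -1) = Pow(Mul(Pow(2, Rational(1, 2)), Pow(Mul(Rational(1, 2), Pow(-10, -1), Add(-17, -10)), Rational(1, 2))), -1) = Pow(Mul(Pow(2, Rational(1, 2)), Pow(Mul(Rational(1, 2), Rational(-1, 10), -27), Rational(1, 2))), -1) = Pow(Mul(Pow(2, Rational(1, 2)), Pow(Rational(27, 20), Rational(1, 2))), -1) = Pow(Mul(Pow(2, Rational(1, 2)), Mul(Rational(3, 10), Pow(15, Rational(1, 2)))), -1) = Pow(Mul(Rational(3, 10), Pow(30, Rational(1, 2))), -1) = Mul(Rational(1, 9), Pow(30, Rational(1, 2)))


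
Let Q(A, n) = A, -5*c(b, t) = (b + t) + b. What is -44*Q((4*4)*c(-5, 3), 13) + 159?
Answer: -4133/5 ≈ -826.60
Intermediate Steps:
c(b, t) = -2*b/5 - t/5 (c(b, t) = -((b + t) + b)/5 = -(t + 2*b)/5 = -2*b/5 - t/5)
-44*Q((4*4)*c(-5, 3), 13) + 159 = -44*4*4*(-⅖*(-5) - ⅕*3) + 159 = -704*(2 - ⅗) + 159 = -704*7/5 + 159 = -44*112/5 + 159 = -4928/5 + 159 = -4133/5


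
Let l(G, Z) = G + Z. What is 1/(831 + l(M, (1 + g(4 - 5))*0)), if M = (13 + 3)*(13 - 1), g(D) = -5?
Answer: 1/1023 ≈ 0.00097752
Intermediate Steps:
M = 192 (M = 16*12 = 192)
1/(831 + l(M, (1 + g(4 - 5))*0)) = 1/(831 + (192 + (1 - 5)*0)) = 1/(831 + (192 - 4*0)) = 1/(831 + (192 + 0)) = 1/(831 + 192) = 1/1023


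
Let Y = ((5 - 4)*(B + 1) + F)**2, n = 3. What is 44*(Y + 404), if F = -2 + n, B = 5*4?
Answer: 39072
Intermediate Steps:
B = 20
F = 1 (F = -2 + 3 = 1)
Y = 484 (Y = ((5 - 4)*(20 + 1) + 1)**2 = (1*21 + 1)**2 = (21 + 1)**2 = 22**2 = 484)
44*(Y + 404) = 44*(484 + 404) = 44*888 = 39072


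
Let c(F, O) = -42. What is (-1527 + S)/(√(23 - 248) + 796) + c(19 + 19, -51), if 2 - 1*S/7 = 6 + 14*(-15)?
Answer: -26688982/633841 + 1275*I/633841 ≈ -42.107 + 0.0020115*I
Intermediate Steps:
S = 1442 (S = 14 - 7*(6 + 14*(-15)) = 14 - 7*(6 - 210) = 14 - 7*(-204) = 14 + 1428 = 1442)
(-1527 + S)/(√(23 - 248) + 796) + c(19 + 19, -51) = (-1527 + 1442)/(√(23 - 248) + 796) - 42 = -85/(√(-225) + 796) - 42 = -85/(15*I + 796) - 42 = -85*(796 - 15*I)/633841 - 42 = -42 - 85*(796 - 15*I)/633841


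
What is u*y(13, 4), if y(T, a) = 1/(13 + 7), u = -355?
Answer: -71/4 ≈ -17.750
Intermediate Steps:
y(T, a) = 1/20
u*y(13, 4) = -355*1/20 = -71/4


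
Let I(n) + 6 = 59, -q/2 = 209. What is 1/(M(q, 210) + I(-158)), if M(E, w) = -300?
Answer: -1/247 ≈ -0.0040486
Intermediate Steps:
q = -418 (q = -2*209 = -418)
I(n) = 53 (I(n) = -6 + 59 = 53)
1/(M(q, 210) + I(-158)) = 1/(-300 + 53) = 1/(-247) = -1/247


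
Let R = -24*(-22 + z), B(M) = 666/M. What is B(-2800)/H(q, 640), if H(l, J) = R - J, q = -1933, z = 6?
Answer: 333/358400 ≈ 0.00092913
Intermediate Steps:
R = 384 (R = -24*(-22 + 6) = -24*(-16) = 384)
H(l, J) = 384 - J
B(-2800)/H(q, 640) = (666/(-2800))/(384 - 1*640) = (666*(-1/2800))/(384 - 640) = -333/1400/(-256) = -333/1400*(-1/256) = 333/358400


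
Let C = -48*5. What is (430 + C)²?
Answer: 36100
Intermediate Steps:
C = -240
(430 + C)² = (430 - 240)² = 190² = 36100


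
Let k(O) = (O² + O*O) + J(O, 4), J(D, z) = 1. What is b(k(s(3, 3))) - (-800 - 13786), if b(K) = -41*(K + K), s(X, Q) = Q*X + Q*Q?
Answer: -38632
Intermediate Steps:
s(X, Q) = Q² + Q*X (s(X, Q) = Q*X + Q² = Q² + Q*X)
k(O) = 1 + 2*O² (k(O) = (O² + O*O) + 1 = (O² + O²) + 1 = 2*O² + 1 = 1 + 2*O²)
b(K) = -82*K
b(k(s(3, 3))) - (-800 - 13786) = -82*(1 + 2*(3*(3 + 3))²) - (-800 - 13786) = -82*(1 + 2*(3*6)²) - 1*(-14586) = -82*(1 + 2*18²) + 14586 = -82*(1 + 2*324) + 14586 = -82*(1 + 648) + 14586 = -82*649 + 14586 = -53218 + 14586 = -38632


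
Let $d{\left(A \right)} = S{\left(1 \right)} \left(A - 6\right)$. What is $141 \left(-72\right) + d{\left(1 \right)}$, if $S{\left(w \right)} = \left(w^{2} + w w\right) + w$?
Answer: $-10167$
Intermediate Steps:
$S{\left(w \right)} = w + 2 w^{2}$ ($S{\left(w \right)} = \left(w^{2} + w^{2}\right) + w = 2 w^{2} + w = w + 2 w^{2}$)
$d{\left(A \right)} = -18 + 3 A$ ($d{\left(A \right)} = 1 \left(1 + 2 \cdot 1\right) \left(A - 6\right) = 1 \left(1 + 2\right) \left(-6 + A\right) = 1 \cdot 3 \left(-6 + A\right) = 3 \left(-6 + A\right) = -18 + 3 A$)
$141 \left(-72\right) + d{\left(1 \right)} = 141 \left(-72\right) + \left(-18 + 3 \cdot 1\right) = -10152 + \left(-18 + 3\right) = -10152 - 15 = -10167$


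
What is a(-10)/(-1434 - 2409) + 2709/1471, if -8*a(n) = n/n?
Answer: 83286967/45224424 ≈ 1.8416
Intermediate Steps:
a(n) = -⅛ (a(n) = -n/(8*n) = -⅛*1 = -⅛)
a(-10)/(-1434 - 2409) + 2709/1471 = -1/(8*(-1434 - 2409)) + 2709/1471 = -⅛/(-3843) + 2709*(1/1471) = -⅛*(-1/3843) + 2709/1471 = 1/30744 + 2709/1471 = 83286967/45224424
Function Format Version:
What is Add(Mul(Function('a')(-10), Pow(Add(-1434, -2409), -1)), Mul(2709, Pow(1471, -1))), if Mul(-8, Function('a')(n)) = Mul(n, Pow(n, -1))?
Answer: Rational(83286967, 45224424) ≈ 1.8416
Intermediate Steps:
Function('a')(n) = Rational(-1, 8) (Function('a')(n) = Mul(Rational(-1, 8), Mul(n, Pow(n, -1))) = Mul(Rational(-1, 8), 1) = Rational(-1, 8))
Add(Mul(Function('a')(-10), Pow(Add(-1434, -2409), -1)), Mul(2709, Pow(1471, -1))) = Add(Mul(Rational(-1, 8), Pow(Add(-1434, -2409), -1)), Mul(2709, Pow(1471, -1))) = Add(Mul(Rational(-1, 8), Pow(-3843, -1)), Mul(2709, Rational(1, 1471))) = Add(Mul(Rational(-1, 8), Rational(-1, 3843)), Rational(2709, 1471)) = Add(Rational(1, 30744), Rational(2709, 1471)) = Rational(83286967, 45224424)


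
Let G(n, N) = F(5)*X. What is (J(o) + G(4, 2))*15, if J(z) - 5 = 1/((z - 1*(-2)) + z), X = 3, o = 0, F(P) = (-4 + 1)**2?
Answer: 975/2 ≈ 487.50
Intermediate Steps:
F(P) = 9 (F(P) = (-3)**2 = 9)
J(z) = 5 + 1/(2 + 2*z) (J(z) = 5 + 1/((z - 1*(-2)) + z) = 5 + 1/((z + 2) + z) = 5 + 1/((2 + z) + z) = 5 + 1/(2 + 2*z))
G(n, N) = 27 (G(n, N) = 9*3 = 27)
(J(o) + G(4, 2))*15 = ((11 + 10*0)/(2*(1 + 0)) + 27)*15 = ((1/2)*(11 + 0)/1 + 27)*15 = ((1/2)*1*11 + 27)*15 = (11/2 + 27)*15 = (65/2)*15 = 975/2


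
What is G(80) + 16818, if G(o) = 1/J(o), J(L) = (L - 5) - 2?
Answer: 1227715/73 ≈ 16818.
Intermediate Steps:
J(L) = -7 + L (J(L) = (-5 + L) - 2 = -7 + L)
G(o) = 1/(-7 + o)
G(80) + 16818 = 1/(-7 + 80) + 16818 = 1/73 + 16818 = 1227715/73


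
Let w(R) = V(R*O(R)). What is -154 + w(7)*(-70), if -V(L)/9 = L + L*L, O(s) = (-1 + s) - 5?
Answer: 35126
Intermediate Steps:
O(s) = -6 + s
V(L) = -9*L - 9*L² (V(L) = -9*(L + L*L) = -9*(L + L²) = -9*L - 9*L²)
w(R) = -9*R*(1 + R*(-6 + R))*(-6 + R) (w(R) = -9*R*(-6 + R)*(1 + R*(-6 + R)) = -9*R*(1 + R*(-6 + R))*(-6 + R))
-154 + w(7)*(-70) = -154 - 9*7*(1 + 7*(-6 + 7))*(-6 + 7)*(-70) = -154 - 9*7*(1 + 7*1)*1*(-70) = -154 - 9*7*(1 + 7)*1*(-70) = -154 - 9*7*8*1*(-70) = -154 - 504*(-70) = -154 + 35280 = 35126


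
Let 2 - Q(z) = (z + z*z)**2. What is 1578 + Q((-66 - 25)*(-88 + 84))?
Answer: -17651778020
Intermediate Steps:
Q(z) = 2 - (z + z**2)**2 (Q(z) = 2 - (z + z*z)**2 = 2 - (z + z**2)**2)
1578 + Q((-66 - 25)*(-88 + 84)) = 1578 + (2 - ((-66 - 25)*(-88 + 84))**2*(1 + (-66 - 25)*(-88 + 84))**2) = 1578 + (2 - (-91*(-4))**2*(1 - 91*(-4))**2) = 1578 + (2 - 1*364**2*(1 + 364)**2) = 1578 + (2 - 1*132496*365**2) = 1578 + (2 - 1*132496*133225) = 1578 + (2 - 17651779600) = 1578 - 17651779598 = -17651778020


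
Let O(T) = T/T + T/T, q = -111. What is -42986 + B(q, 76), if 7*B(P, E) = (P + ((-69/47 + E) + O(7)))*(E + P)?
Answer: -2012242/47 ≈ -42814.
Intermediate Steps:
O(T) = 2 (O(T) = 1 + 1 = 2)
B(P, E) = (E + P)*(25/47 + E + P)/7 (B(P, E) = ((P + ((-69/47 + E) + 2))*(E + P))/7 = ((P + (25/47 + E))*(E + P))/7 = ((25/47 + E + P)*(E + P))/7 = ((E + P)*(25/47 + E + P))/7 = (E + P)*(25/47 + E + P)/7)
-42986 + B(q, 76) = -42986 + ((1/7)*76**2 + (1/7)*(-111)**2 + (25/329)*76 + (25/329)*(-111) + (2/7)*76*(-111)) = -42986 + ((1/7)*5776 + (1/7)*12321 + 1900/329 - 2775/329 - 16872/7) = -42986 + (5776/7 + 12321/7 + 1900/329 - 2775/329 - 16872/7) = -42986 + 8100/47 = -2012242/47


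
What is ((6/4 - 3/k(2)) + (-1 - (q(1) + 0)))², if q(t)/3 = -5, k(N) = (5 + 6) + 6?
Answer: 271441/1156 ≈ 234.81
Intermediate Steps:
k(N) = 17 (k(N) = 11 + 6 = 17)
q(t) = -15 (q(t) = 3*(-5) = -15)
((6/4 - 3/k(2)) + (-1 - (q(1) + 0)))² = ((6/4 - 3/17) + (-1 - (-15 + 0)))² = ((6*(¼) - 3*1/17) + (-1 - 1*(-15)))² = ((3/2 - 3/17) + (-1 + 15))² = (45/34 + 14)² = (521/34)² = 271441/1156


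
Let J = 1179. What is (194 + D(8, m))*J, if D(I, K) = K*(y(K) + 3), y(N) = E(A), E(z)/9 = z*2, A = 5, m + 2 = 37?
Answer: 4066371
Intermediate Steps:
m = 35 (m = -2 + 37 = 35)
E(z) = 18*z (E(z) = 9*(z*2) = 9*(2*z) = 18*z)
y(N) = 90 (y(N) = 18*5 = 90)
D(I, K) = 93*K (D(I, K) = K*(90 + 3) = K*93 = 93*K)
(194 + D(8, m))*J = (194 + 93*35)*1179 = (194 + 3255)*1179 = 3449*1179 = 4066371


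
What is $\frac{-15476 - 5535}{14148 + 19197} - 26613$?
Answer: $- \frac{887431496}{33345} \approx -26614.0$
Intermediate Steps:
$\frac{-15476 - 5535}{14148 + 19197} - 26613 = - \frac{21011}{33345} - 26613 = - \frac{887431496}{33345}$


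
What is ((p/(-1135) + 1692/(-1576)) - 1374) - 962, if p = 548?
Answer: -1045331857/447190 ≈ -2337.6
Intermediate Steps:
((p/(-1135) + 1692/(-1576)) - 1374) - 962 = ((548/(-1135) + 1692/(-1576)) - 1374) - 962 = ((548*(-1/1135) + 1692*(-1/1576)) - 1374) - 962 = ((-548/1135 - 423/394) - 1374) - 962 = (-696017/447190 - 1374) - 962 = -615135077/447190 - 962 = -1045331857/447190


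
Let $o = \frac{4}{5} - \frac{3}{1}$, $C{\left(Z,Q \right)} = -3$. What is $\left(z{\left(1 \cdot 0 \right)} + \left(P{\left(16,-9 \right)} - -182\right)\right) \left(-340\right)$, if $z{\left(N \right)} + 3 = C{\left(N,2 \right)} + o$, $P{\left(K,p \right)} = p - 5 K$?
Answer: $-28832$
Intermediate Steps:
$o = - \frac{11}{5}$ ($o = 4 \cdot \frac{1}{5} - 3 = \frac{4}{5} - 3 = - \frac{11}{5} \approx -2.2$)
$z{\left(N \right)} = - \frac{41}{5}$ ($z{\left(N \right)} = -3 - \frac{26}{5} = - \frac{41}{5}$)
$\left(z{\left(1 \cdot 0 \right)} + \left(P{\left(16,-9 \right)} - -182\right)\right) \left(-340\right) = \left(- \frac{41}{5} - -93\right) \left(-340\right) = \left(- \frac{41}{5} + \left(\left(-9 - 80\right) + 182\right)\right) \left(-340\right) = \left(- \frac{41}{5} + \left(-89 + 182\right)\right) \left(-340\right) = \left(- \frac{41}{5} + 93\right) \left(-340\right) = \frac{424}{5} \left(-340\right) = -28832$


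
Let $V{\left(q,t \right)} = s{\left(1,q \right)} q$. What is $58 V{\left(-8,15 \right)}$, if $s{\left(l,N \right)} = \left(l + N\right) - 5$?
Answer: $5568$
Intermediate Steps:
$s{\left(l,N \right)} = -5 + N + l$ ($s{\left(l,N \right)} = \left(N + l\right) - 5 = -5 + N + l$)
$V{\left(q,t \right)} = q \left(-4 + q\right)$ ($V{\left(q,t \right)} = \left(-5 + q + 1\right) q = \left(-4 + q\right) q = q \left(-4 + q\right)$)
$58 V{\left(-8,15 \right)} = 58 \left(- 8 \left(-4 - 8\right)\right) = 58 \left(\left(-8\right) \left(-12\right)\right) = 58 \cdot 96 = 5568$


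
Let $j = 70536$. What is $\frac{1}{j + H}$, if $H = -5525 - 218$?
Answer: $\frac{1}{64793} \approx 1.5434 \cdot 10^{-5}$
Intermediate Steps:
$H = -5743$ ($H = -5525 - 218 = -5743$)
$\frac{1}{j + H} = \frac{1}{70536 - 5743} = \frac{1}{64793}$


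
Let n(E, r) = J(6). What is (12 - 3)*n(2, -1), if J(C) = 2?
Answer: 18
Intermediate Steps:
n(E, r) = 2
(12 - 3)*n(2, -1) = (12 - 3)*2 = 9*2 = 18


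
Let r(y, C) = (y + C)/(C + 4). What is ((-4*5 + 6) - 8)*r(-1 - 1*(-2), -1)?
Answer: 0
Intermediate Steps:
r(y, C) = (C + y)/(4 + C)
((-4*5 + 6) - 8)*r(-1 - 1*(-2), -1) = ((-4*5 + 6) - 8)*((-1 + (-1 - 1*(-2)))/(4 - 1)) = ((-20 + 6) - 8)*((-1 + (-1 + 2))/3) = (-14 - 8)*((-1 + 1)/3) = -22*0/3 = -22*0 = 0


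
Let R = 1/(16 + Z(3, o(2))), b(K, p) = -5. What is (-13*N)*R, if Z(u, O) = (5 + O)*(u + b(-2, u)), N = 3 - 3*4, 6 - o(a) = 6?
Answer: 39/2 ≈ 19.500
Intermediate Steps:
o(a) = 0 (o(a) = 6 - 1*6 = 6 - 6 = 0)
N = -9 (N = 3 - 12 = -9)
Z(u, O) = (-5 + u)*(5 + O) (Z(u, O) = (5 + O)*(u - 5) = (5 + O)*(-5 + u) = (-5 + u)*(5 + O))
R = ⅙ (R = 1/(16 + (-25 - 5*0 + 5*3 + 0*3)) = 1/(16 + (-25 + 0 + 15 + 0)) = 1/(16 - 10) = 1/6 = ⅙ ≈ 0.16667)
(-13*N)*R = -13*(-9)*(⅙) = 117*(⅙) = 39/2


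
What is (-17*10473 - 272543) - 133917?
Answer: -584501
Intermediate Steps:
(-17*10473 - 272543) - 133917 = (-178041 - 272543) - 133917 = -450584 - 133917 = -584501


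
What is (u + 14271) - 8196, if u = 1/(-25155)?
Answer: 152816624/25155 ≈ 6075.0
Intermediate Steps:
u = -1/25155 ≈ -3.9754e-5
(u + 14271) - 8196 = (-1/25155 + 14271) - 8196 = 358987004/25155 - 8196 = 152816624/25155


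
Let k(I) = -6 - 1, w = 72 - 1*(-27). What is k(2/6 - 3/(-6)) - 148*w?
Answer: -14659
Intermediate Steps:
w = 99 (w = 72 + 27 = 99)
k(I) = -7
k(2/6 - 3/(-6)) - 148*w = -7 - 148*99 = -7 - 14652 = -14659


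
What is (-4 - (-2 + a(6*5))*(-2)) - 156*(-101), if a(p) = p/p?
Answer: 15750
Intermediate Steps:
a(p) = 1
(-4 - (-2 + a(6*5))*(-2)) - 156*(-101) = (-4 - (-2 + 1)*(-2)) - 156*(-101) = (-4 - (-1)*(-2)) + 15756 = (-4 - 1*2) + 15756 = (-4 - 2) + 15756 = -6 + 15756 = 15750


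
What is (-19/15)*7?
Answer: -133/15 ≈ -8.8667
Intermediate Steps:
(-19/15)*7 = ((1/15)*(-19))*7 = -19/15*7 = -133/15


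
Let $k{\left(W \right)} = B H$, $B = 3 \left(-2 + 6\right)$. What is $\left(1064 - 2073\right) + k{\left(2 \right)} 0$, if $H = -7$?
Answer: $-1009$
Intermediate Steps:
$B = 12$ ($B = 3 \cdot 4 = 12$)
$k{\left(W \right)} = -84$ ($k{\left(W \right)} = 12 \left(-7\right) = -84$)
$\left(1064 - 2073\right) + k{\left(2 \right)} 0 = \left(1064 - 2073\right) - 0 = -1009 + 0 = -1009$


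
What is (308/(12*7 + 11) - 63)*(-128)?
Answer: 726656/95 ≈ 7649.0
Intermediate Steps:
(308/(12*7 + 11) - 63)*(-128) = (308/(84 + 11) - 63)*(-128) = (308/95 - 63)*(-128) = -5677/95*(-128) = 726656/95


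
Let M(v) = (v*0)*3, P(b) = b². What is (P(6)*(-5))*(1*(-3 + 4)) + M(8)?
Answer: -180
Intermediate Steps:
M(v) = 0 (M(v) = 0*3 = 0)
(P(6)*(-5))*(1*(-3 + 4)) + M(8) = (6²*(-5))*(1*(-3 + 4)) + 0 = (36*(-5))*(1*1) + 0 = -180*1 + 0 = -180 + 0 = -180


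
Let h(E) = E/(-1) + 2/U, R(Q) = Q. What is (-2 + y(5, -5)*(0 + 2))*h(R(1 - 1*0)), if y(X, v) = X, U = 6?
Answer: -16/3 ≈ -5.3333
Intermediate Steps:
h(E) = 1/3 - E (h(E) = E/(-1) + 2/6 = E*(-1) + 2*(1/6) = -E + 1/3 = 1/3 - E)
(-2 + y(5, -5)*(0 + 2))*h(R(1 - 1*0)) = (-2 + 5*(0 + 2))*(1/3 - (1 - 1*0)) = (-2 + 5*2)*(1/3 - (1 + 0)) = (-2 + 10)*(1/3 - 1*1) = 8*(1/3 - 1) = 8*(-2/3) = -16/3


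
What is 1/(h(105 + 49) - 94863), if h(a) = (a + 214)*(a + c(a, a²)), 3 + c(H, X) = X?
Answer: 1/8688193 ≈ 1.1510e-7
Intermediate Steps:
c(H, X) = -3 + X
h(a) = (214 + a)*(-3 + a + a²) (h(a) = (a + 214)*(a + (-3 + a²)) = (214 + a)*(-3 + a + a²))
1/(h(105 + 49) - 94863) = 1/((-642 + (105 + 49)³ + 211*(105 + 49) + 215*(105 + 49)²) - 94863) = 1/((-642 + 154³ + 211*154 + 215*154²) - 94863) = 1/((-642 + 3652264 + 32494 + 215*23716) - 94863) = 1/((-642 + 3652264 + 32494 + 5098940) - 94863) = 1/(8783056 - 94863) = 1/8688193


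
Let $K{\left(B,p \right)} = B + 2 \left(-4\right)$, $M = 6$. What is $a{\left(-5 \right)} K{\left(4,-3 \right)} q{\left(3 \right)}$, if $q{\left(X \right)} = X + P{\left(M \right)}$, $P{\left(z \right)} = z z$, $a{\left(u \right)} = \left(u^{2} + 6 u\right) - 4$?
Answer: $1404$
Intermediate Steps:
$a{\left(u \right)} = -4 + u^{2} + 6 u$
$P{\left(z \right)} = z^{2}$
$K{\left(B,p \right)} = -8 + B$ ($K{\left(B,p \right)} = B - 8 = -8 + B$)
$q{\left(X \right)} = 36 + X$ ($q{\left(X \right)} = X + 6^{2} = X + 36 = 36 + X$)
$a{\left(-5 \right)} K{\left(4,-3 \right)} q{\left(3 \right)} = \left(-4 + \left(-5\right)^{2} + 6 \left(-5\right)\right) \left(-8 + 4\right) \left(36 + 3\right) = \left(-4 + 25 - 30\right) \left(-4\right) 39 = \left(-9\right) \left(-4\right) 39 = 36 \cdot 39 = 1404$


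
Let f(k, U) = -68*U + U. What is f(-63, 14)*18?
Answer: -16884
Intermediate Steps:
f(k, U) = -67*U
f(-63, 14)*18 = -67*14*18 = -938*18 = -16884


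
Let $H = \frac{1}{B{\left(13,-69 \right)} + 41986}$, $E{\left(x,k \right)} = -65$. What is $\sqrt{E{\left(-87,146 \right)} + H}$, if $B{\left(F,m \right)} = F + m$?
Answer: $\frac{i \sqrt{114278076570}}{41930} \approx 8.0623 i$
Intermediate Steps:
$H = \frac{1}{41930}$ ($H = \frac{1}{\left(13 - 69\right) + 41986} = \frac{1}{-56 + 41986} = \frac{1}{41930} \approx 2.3849 \cdot 10^{-5}$)
$\sqrt{E{\left(-87,146 \right)} + H} = \sqrt{-65 + \frac{1}{41930}} = \sqrt{- \frac{2725449}{41930}} = \frac{i \sqrt{114278076570}}{41930}$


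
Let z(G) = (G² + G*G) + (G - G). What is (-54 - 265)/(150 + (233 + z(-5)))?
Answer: -319/433 ≈ -0.73672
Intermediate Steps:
z(G) = 2*G² (z(G) = (G² + G²) + 0 = 2*G² + 0 = 2*G²)
(-54 - 265)/(150 + (233 + z(-5))) = (-54 - 265)/(150 + (233 + 2*(-5)²)) = -319/(150 + (233 + 2*25)) = -319/(150 + (233 + 50)) = -319/(150 + 283) = -319/433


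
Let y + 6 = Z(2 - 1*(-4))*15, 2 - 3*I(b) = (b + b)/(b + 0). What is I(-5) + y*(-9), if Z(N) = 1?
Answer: -81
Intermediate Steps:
I(b) = 0 (I(b) = ⅔ - (b + b)/(3*(b + 0)) = ⅔ - 2*b/(3*b) = ⅔ - ⅓*2 = ⅔ - ⅔ = 0)
y = 9 (y = -6 + 1*15 = -6 + 15 = 9)
I(-5) + y*(-9) = 0 + 9*(-9) = 0 - 81 = -81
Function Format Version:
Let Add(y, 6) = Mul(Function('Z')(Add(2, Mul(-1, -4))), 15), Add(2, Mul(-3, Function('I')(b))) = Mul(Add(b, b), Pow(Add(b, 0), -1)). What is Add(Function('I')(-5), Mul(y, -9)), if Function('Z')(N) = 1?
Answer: -81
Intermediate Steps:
Function('I')(b) = 0 (Function('I')(b) = Add(Rational(2, 3), Mul(Rational(-1, 3), Mul(Add(b, b), Pow(Add(b, 0), -1)))) = Add(Rational(2, 3), Mul(Rational(-1, 3), Mul(Mul(2, b), Pow(b, -1)))) = Add(Rational(2, 3), Mul(Rational(-1, 3), 2)) = Add(Rational(2, 3), Rational(-2, 3)) = 0)
y = 9 (y = Add(-6, Mul(1, 15)) = Add(-6, 15) = 9)
Add(Function('I')(-5), Mul(y, -9)) = Add(0, Mul(9, -9)) = Add(0, -81) = -81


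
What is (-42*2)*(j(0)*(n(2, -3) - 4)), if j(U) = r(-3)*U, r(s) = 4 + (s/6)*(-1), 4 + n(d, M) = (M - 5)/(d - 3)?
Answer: 0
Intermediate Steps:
n(d, M) = -4 + (-5 + M)/(-3 + d) (n(d, M) = -4 + (M - 5)/(d - 3) = -4 + (-5 + M)/(-3 + d))
r(s) = 4 - s/6 (r(s) = 4 + (s*(⅙))*(-1) = 4 + (s/6)*(-1) = 4 - s/6)
j(U) = 9*U/2 (j(U) = (4 - ⅙*(-3))*U = (4 + ½)*U = 9*U/2)
(-42*2)*(j(0)*(n(2, -3) - 4)) = (-42*2)*(((9/2)*0)*((7 - 3 - 4*2)/(-3 + 2) - 4)) = -0*((7 - 3 - 8)/(-1) - 4) = -0*(-1*(-4) - 4) = -0*(4 - 4) = -0*0 = -84*0 = 0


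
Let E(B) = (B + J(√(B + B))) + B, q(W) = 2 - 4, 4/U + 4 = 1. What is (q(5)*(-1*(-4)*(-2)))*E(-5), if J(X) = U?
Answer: -544/3 ≈ -181.33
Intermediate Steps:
U = -4/3 (U = 4/(-4 + 1) = 4/(-3) = 4*(-⅓) = -4/3 ≈ -1.3333)
J(X) = -4/3
q(W) = -2
E(B) = -4/3 + 2*B (E(B) = (B - 4/3) + B = (-4/3 + B) + B = -4/3 + 2*B)
(q(5)*(-1*(-4)*(-2)))*E(-5) = (-2*(-1*(-4))*(-2))*(-4/3 + 2*(-5)) = (-8*(-2))*(-4/3 - 10) = -2*(-8)*(-34/3) = 16*(-34/3) = -544/3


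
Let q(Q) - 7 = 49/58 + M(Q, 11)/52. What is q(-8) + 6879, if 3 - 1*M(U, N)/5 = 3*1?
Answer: 399437/58 ≈ 6886.8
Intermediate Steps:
M(U, N) = 0 (M(U, N) = 15 - 15 = 0)
q(Q) = 455/58 (q(Q) = 7 + (49/58 + 0/52) = 7 + (49*(1/58) + 0*(1/52)) = 7 + (49/58 + 0) = 7 + 49/58 = 455/58)
q(-8) + 6879 = 455/58 + 6879 = 399437/58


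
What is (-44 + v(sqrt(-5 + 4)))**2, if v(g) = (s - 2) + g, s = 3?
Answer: (43 - I)**2 ≈ 1848.0 - 86.0*I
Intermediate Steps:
v(g) = 1 + g (v(g) = (3 - 2) + g = 1 + g)
(-44 + v(sqrt(-5 + 4)))**2 = (-44 + (1 + sqrt(-5 + 4)))**2 = (-44 + (1 + sqrt(-1)))**2 = (-44 + (1 + I))**2 = (-43 + I)**2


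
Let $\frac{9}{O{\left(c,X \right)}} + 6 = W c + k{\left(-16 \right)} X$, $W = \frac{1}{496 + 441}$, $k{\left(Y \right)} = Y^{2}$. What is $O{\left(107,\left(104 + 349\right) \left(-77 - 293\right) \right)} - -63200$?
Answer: $\frac{2540952930683567}{40204951435} \approx 63200.0$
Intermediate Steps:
$W = \frac{1}{937} \approx 0.0010672$
$O{\left(c,X \right)} = \frac{9}{-6 + 256 X + \frac{c}{937}}$ ($O{\left(c,X \right)} = \frac{9}{-6 + \left(\frac{c}{937} + \left(-16\right)^{2} X\right)} = \frac{9}{-6 + \left(\frac{c}{937} + 256 X\right)} = \frac{9}{-6 + \left(256 X + \frac{c}{937}\right)} = \frac{9}{-6 + 256 X + \frac{c}{937}}$)
$O{\left(107,\left(104 + 349\right) \left(-77 - 293\right) \right)} - -63200 = \frac{8433}{-5622 + 107 + 239872 \left(104 + 349\right) \left(-77 - 293\right)} - -63200 = \frac{8433}{-5622 + 107 + 239872 \cdot 453 \left(-370\right)} + 63200 = \frac{8433}{-5622 + 107 + 239872 \left(-167610\right)} + 63200 = \frac{8433}{-5622 + 107 - 40204945920} + 63200 = \frac{8433}{-40204951435} + 63200 = 8433 \left(- \frac{1}{40204951435}\right) + 63200 = - \frac{8433}{40204951435} + 63200 = \frac{2540952930683567}{40204951435}$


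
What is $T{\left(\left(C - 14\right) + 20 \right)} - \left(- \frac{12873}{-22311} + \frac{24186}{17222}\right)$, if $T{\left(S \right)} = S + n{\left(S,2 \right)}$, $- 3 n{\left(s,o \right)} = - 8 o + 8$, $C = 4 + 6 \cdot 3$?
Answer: $\frac{1837008106}{64040007} \approx 28.685$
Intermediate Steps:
$C = 22$ ($C = 4 + 18 = 22$)
$n{\left(s,o \right)} = - \frac{8}{3} + \frac{8 o}{3}$ ($n{\left(s,o \right)} = - \frac{- 8 o + 8}{3} = - \frac{8 - 8 o}{3} = - \frac{8}{3} + \frac{8 o}{3}$)
$T{\left(S \right)} = \frac{8}{3} + S$ ($T{\left(S \right)} = S + \left(- \frac{8}{3} + \frac{8}{3} \cdot 2\right) = S + \left(- \frac{8}{3} + \frac{16}{3}\right) = S + \frac{8}{3} = \frac{8}{3} + S$)
$T{\left(\left(C - 14\right) + 20 \right)} - \left(- \frac{12873}{-22311} + \frac{24186}{17222}\right) = \left(\frac{8}{3} + \left(\left(22 - 14\right) + 20\right)\right) - \left(- \frac{12873}{-22311} + \frac{24186}{17222}\right) = \left(\frac{8}{3} + \left(8 + 20\right)\right) - \left(\left(-12873\right) \left(- \frac{1}{22311}\right) + 24186 \cdot \frac{1}{17222}\right) = \left(\frac{8}{3} + 28\right) - \left(\frac{4291}{7437} + \frac{12093}{8611}\right) = \frac{92}{3} - \frac{126885442}{64040007} = \frac{1837008106}{64040007}$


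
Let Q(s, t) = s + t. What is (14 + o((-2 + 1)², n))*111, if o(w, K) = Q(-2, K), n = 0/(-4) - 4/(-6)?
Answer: 1406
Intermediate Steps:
n = ⅔ (n = 0*(-¼) - 4*(-⅙) = 0 + ⅔ = ⅔ ≈ 0.66667)
o(w, K) = -2 + K
(14 + o((-2 + 1)², n))*111 = (14 + (-2 + ⅔))*111 = (14 - 4/3)*111 = (38/3)*111 = 1406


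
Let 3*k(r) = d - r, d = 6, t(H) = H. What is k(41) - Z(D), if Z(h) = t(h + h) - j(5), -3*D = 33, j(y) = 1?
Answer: 34/3 ≈ 11.333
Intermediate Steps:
k(r) = 2 - r/3 (k(r) = (6 - r)/3 = 2 - r/3)
D = -11 (D = -⅓*33 = -11)
Z(h) = -1 + 2*h (Z(h) = (h + h) - 1*1 = 2*h - 1 = -1 + 2*h)
k(41) - Z(D) = (2 - ⅓*41) - (-1 + 2*(-11)) = (2 - 41/3) - (-1 - 22) = -35/3 - 1*(-23) = -35/3 + 23 = 34/3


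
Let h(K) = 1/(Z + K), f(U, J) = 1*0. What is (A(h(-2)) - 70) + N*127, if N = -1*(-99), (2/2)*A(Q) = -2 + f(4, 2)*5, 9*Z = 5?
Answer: 12501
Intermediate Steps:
Z = 5/9 (Z = (1/9)*5 = 5/9 ≈ 0.55556)
f(U, J) = 0
h(K) = 1/(5/9 + K)
A(Q) = -2 (A(Q) = -2 + 0*5 = -2 + 0 = -2)
N = 99
(A(h(-2)) - 70) + N*127 = (-2 - 70) + 99*127 = -72 + 12573 = 12501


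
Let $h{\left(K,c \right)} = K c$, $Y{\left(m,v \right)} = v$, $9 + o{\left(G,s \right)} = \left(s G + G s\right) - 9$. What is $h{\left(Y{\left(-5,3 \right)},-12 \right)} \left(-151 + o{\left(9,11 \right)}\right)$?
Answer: $-1044$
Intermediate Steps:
$o{\left(G,s \right)} = -18 + 2 G s$ ($o{\left(G,s \right)} = -9 - \left(9 - G s - s G\right) = -9 + \left(\left(G s + G s\right) - 9\right) = -9 + \left(2 G s - 9\right) = -9 + \left(-9 + 2 G s\right) = -18 + 2 G s$)
$h{\left(Y{\left(-5,3 \right)},-12 \right)} \left(-151 + o{\left(9,11 \right)}\right) = 3 \left(-12\right) \left(-151 - \left(18 - 198\right)\right) = - 36 \left(-151 + \left(-18 + 198\right)\right) = - 36 \left(-151 + 180\right) = \left(-36\right) 29 = -1044$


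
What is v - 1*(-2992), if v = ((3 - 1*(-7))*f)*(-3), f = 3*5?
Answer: 2542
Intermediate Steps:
f = 15
v = -450 (v = ((3 - 1*(-7))*15)*(-3) = ((3 + 7)*15)*(-3) = (10*15)*(-3) = 150*(-3) = -450)
v - 1*(-2992) = -450 - 1*(-2992) = -450 + 2992 = 2542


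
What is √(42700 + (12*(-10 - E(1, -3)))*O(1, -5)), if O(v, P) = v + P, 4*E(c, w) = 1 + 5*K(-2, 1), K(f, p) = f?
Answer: 8*√673 ≈ 207.54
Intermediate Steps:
E(c, w) = -9/4 (E(c, w) = (1 + 5*(-2))/4 = (1 - 10)/4 = (¼)*(-9) = -9/4)
O(v, P) = P + v
√(42700 + (12*(-10 - E(1, -3)))*O(1, -5)) = √(42700 + (12*(-10 - 1*(-9/4)))*(-5 + 1)) = √(42700 + (12*(-10 + 9/4))*(-4)) = √(42700 + (12*(-31/4))*(-4)) = √(42700 - 93*(-4)) = √(42700 + 372) = √43072 = 8*√673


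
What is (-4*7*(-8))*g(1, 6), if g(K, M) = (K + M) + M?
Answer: 2912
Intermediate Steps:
g(K, M) = K + 2*M
(-4*7*(-8))*g(1, 6) = (-4*7*(-8))*(1 + 2*6) = (-28*(-8))*(1 + 12) = 224*13 = 2912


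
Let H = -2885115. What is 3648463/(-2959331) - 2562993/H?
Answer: -980496896854/2846003419355 ≈ -0.34452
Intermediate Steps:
3648463/(-2959331) - 2562993/H = 3648463/(-2959331) - 2562993/(-2885115) = 3648463*(-1/2959331) - 2562993*(-1/2885115) = -3648463/2959331 + 854331/961705 = -980496896854/2846003419355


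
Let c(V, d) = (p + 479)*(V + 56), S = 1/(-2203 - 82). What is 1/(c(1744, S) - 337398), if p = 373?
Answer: 1/1196202 ≈ 8.3598e-7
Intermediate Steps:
S = -1/2285 (S = 1/(-2285) = -1/2285 ≈ -0.00043764)
c(V, d) = 47712 + 852*V (c(V, d) = (373 + 479)*(V + 56) = 852*(56 + V) = 47712 + 852*V)
1/(c(1744, S) - 337398) = 1/((47712 + 852*1744) - 337398) = 1/((47712 + 1485888) - 337398) = 1/(1533600 - 337398) = 1/1196202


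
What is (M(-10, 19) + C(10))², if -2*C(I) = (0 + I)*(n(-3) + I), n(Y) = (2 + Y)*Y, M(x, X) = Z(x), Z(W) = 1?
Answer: 4096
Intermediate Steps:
M(x, X) = 1
n(Y) = Y*(2 + Y)
C(I) = -I*(3 + I)/2 (C(I) = -(0 + I)*(-3*(2 - 3) + I)/2 = -I*(-3*(-1) + I)/2 = -I*(3 + I)/2)
(M(-10, 19) + C(10))² = (1 - ½*10*(3 + 10))² = (1 - ½*10*13)² = (1 - 65)² = (-64)² = 4096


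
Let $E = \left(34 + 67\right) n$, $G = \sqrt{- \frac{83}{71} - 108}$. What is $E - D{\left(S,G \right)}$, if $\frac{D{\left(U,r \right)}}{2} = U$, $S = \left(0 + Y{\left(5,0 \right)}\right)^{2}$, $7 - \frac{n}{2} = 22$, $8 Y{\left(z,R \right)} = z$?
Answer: $- \frac{96985}{32} \approx -3030.8$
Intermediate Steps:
$Y{\left(z,R \right)} = \frac{z}{8}$
$n = -30$ ($n = 14 - 44 = -30$)
$S = \frac{25}{64}$ ($S = \left(0 + \frac{1}{8} \cdot 5\right)^{2} = \left(0 + \frac{5}{8}\right)^{2} = \left(\frac{5}{8}\right)^{2} = \frac{25}{64} \approx 0.39063$)
$G = \frac{i \sqrt{550321}}{71}$ ($G = \sqrt{\left(-83\right) \frac{1}{71} - 108} = \sqrt{- \frac{83}{71} - 108} = \sqrt{- \frac{7751}{71}} = \frac{i \sqrt{550321}}{71} \approx 10.448 i$)
$D{\left(U,r \right)} = 2 U$
$E = -3030$ ($E = \left(34 + 67\right) \left(-30\right) = 101 \left(-30\right) = -3030$)
$E - D{\left(S,G \right)} = -3030 - 2 \cdot \frac{25}{64} = -3030 - \frac{25}{32} = - \frac{96985}{32}$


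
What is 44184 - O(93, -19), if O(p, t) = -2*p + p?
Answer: 44277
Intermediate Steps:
O(p, t) = -p
44184 - O(93, -19) = 44184 - (-1)*93 = 44184 - 1*(-93) = 44184 + 93 = 44277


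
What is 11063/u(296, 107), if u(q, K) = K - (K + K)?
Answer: -11063/107 ≈ -103.39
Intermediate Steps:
u(q, K) = -K (u(q, K) = K - 2*K = -K)
11063/u(296, 107) = 11063/((-1*107)) = 11063/(-107) = 11063*(-1/107) = -11063/107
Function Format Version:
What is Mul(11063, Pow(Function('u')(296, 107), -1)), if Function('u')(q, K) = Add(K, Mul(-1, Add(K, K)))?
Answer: Rational(-11063, 107) ≈ -103.39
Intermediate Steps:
Function('u')(q, K) = Mul(-1, K) (Function('u')(q, K) = Add(K, Mul(-1, Mul(2, K))) = Add(K, Mul(-2, K)) = Mul(-1, K))
Mul(11063, Pow(Function('u')(296, 107), -1)) = Mul(11063, Pow(Mul(-1, 107), -1)) = Mul(11063, Pow(-107, -1)) = Mul(11063, Rational(-1, 107)) = Rational(-11063, 107)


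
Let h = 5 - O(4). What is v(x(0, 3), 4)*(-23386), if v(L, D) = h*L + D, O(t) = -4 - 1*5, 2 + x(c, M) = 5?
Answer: -1075756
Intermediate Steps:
x(c, M) = 3 (x(c, M) = -2 + 5 = 3)
O(t) = -9 (O(t) = -4 - 5 = -9)
h = 14 (h = 5 - 1*(-9) = 5 + 9 = 14)
v(L, D) = D + 14*L (v(L, D) = 14*L + D = D + 14*L)
v(x(0, 3), 4)*(-23386) = (4 + 14*3)*(-23386) = (4 + 42)*(-23386) = 46*(-23386) = -1075756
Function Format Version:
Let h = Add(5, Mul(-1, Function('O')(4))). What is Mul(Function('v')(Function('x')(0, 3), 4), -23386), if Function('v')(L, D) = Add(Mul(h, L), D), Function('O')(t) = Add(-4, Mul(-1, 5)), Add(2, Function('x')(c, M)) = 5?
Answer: -1075756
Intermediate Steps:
Function('x')(c, M) = 3 (Function('x')(c, M) = Add(-2, 5) = 3)
Function('O')(t) = -9 (Function('O')(t) = Add(-4, -5) = -9)
h = 14 (h = Add(5, Mul(-1, -9)) = Add(5, 9) = 14)
Function('v')(L, D) = Add(D, Mul(14, L)) (Function('v')(L, D) = Add(Mul(14, L), D) = Add(D, Mul(14, L)))
Mul(Function('v')(Function('x')(0, 3), 4), -23386) = Mul(Add(4, Mul(14, 3)), -23386) = Mul(Add(4, 42), -23386) = Mul(46, -23386) = -1075756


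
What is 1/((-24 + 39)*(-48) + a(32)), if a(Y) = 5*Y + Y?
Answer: -1/528 ≈ -0.0018939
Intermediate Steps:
a(Y) = 6*Y
1/((-24 + 39)*(-48) + a(32)) = 1/((-24 + 39)*(-48) + 6*32) = 1/(15*(-48) + 192) = 1/(-720 + 192) = 1/(-528) = -1/528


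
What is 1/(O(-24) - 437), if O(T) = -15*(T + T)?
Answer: 1/283 ≈ 0.0035336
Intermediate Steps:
O(T) = -30*T
1/(O(-24) - 437) = 1/(-30*(-24) - 437) = 1/(720 - 437) = 1/283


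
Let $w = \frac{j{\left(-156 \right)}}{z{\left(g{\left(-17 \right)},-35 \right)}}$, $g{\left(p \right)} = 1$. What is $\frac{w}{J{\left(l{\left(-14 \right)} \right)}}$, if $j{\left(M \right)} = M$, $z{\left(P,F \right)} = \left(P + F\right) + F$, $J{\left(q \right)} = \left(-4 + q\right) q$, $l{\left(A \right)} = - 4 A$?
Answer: $\frac{1}{1288} \approx 0.0007764$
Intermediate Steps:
$J{\left(q \right)} = q \left(-4 + q\right)$
$z{\left(P,F \right)} = P + 2 F$ ($z{\left(P,F \right)} = \left(F + P\right) + F = P + 2 F$)
$w = \frac{52}{23}$ ($w = - \frac{156}{1 + 2 \left(-35\right)} = - \frac{156}{1 - 70} = - \frac{156}{-69} = \left(-156\right) \left(- \frac{1}{69}\right) = \frac{52}{23} \approx 2.2609$)
$\frac{w}{J{\left(l{\left(-14 \right)} \right)}} = \frac{52}{23 \left(-4\right) \left(-14\right) \left(-4 - -56\right)} = \frac{52}{23 \cdot 56 \left(-4 + 56\right)} = \frac{52}{23 \cdot 56 \cdot 52} = \frac{52}{23 \cdot 2912} = \frac{52}{23} \cdot \frac{1}{2912} = \frac{1}{1288}$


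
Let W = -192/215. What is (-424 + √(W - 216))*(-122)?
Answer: 51728 - 244*I*√2506470/215 ≈ 51728.0 - 1796.7*I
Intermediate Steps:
W = -192/215 (W = -192*1/215 = -192/215 ≈ -0.89302)
(-424 + √(W - 216))*(-122) = (-424 + √(-192/215 - 216))*(-122) = (-424 + √(-46632/215))*(-122) = (-424 + 2*I*√2506470/215)*(-122) = 51728 - 244*I*√2506470/215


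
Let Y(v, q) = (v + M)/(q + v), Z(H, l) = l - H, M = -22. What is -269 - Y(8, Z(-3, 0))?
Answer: -2945/11 ≈ -267.73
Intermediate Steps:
Y(v, q) = (-22 + v)/(q + v) (Y(v, q) = (v - 22)/(q + v) = (-22 + v)/(q + v))
-269 - Y(8, Z(-3, 0)) = -269 - (-22 + 8)/((0 - 1*(-3)) + 8) = -269 - (-14)/((0 + 3) + 8) = -269 - (-14)/(3 + 8) = -269 - (-14)/11 = -269 - 1*(-14/11) = -269 + 14/11 = -2945/11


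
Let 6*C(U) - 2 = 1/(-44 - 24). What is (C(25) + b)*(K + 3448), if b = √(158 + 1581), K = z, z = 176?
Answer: 20385/17 + 3624*√1739 ≈ 1.5232e+5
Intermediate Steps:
C(U) = 45/136 (C(U) = ⅓ + 1/(6*(-44 - 24)) = ⅓ + (⅙)/(-68) = ⅓ + (⅙)*(-1/68) = ⅓ - 1/408 = 45/136)
K = 176
b = √1739 ≈ 41.701
(C(25) + b)*(K + 3448) = (45/136 + √1739)*(176 + 3448) = (45/136 + √1739)*3624 = 20385/17 + 3624*√1739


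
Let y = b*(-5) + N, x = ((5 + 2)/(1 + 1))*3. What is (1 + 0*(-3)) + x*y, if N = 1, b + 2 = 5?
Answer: -146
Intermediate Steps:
b = 3 (b = -2 + 5 = 3)
x = 21/2 (x = (7/2)*3 = 21/2 ≈ 10.500)
y = -14 (y = 3*(-5) + 1 = -15 + 1 = -14)
(1 + 0*(-3)) + x*y = (1 + 0*(-3)) + (21/2)*(-14) = (1 + 0) - 147 = 1 - 147 = -146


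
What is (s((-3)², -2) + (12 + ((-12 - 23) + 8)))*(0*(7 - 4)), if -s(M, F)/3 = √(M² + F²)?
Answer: 0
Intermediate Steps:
s(M, F) = -3*√(F² + M²) (s(M, F) = -3*√(M² + F²) = -3*√(F² + M²))
(s((-3)², -2) + (12 + ((-12 - 23) + 8)))*(0*(7 - 4)) = (-3*√((-2)² + ((-3)²)²) + (12 + ((-12 - 23) + 8)))*(0*(7 - 4)) = (-3*√(4 + 9²) + (12 + (-35 + 8)))*(0*3) = (-3*√(4 + 81) + (12 - 27))*0 = (-3*√85 - 15)*0 = (-15 - 3*√85)*0 = 0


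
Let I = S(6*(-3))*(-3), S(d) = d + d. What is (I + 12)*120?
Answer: 14400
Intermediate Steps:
S(d) = 2*d
I = 108 (I = (2*(6*(-3)))*(-3) = (2*(-18))*(-3) = -36*(-3) = 108)
(I + 12)*120 = (108 + 12)*120 = 120*120 = 14400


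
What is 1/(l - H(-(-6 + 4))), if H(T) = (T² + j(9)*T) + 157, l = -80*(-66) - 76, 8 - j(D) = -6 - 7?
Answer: 1/5001 ≈ 0.00019996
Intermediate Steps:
j(D) = 21 (j(D) = 8 - (-6 - 7) = 8 - 1*(-13) = 8 + 13 = 21)
l = 5204 (l = 5280 - 76 = 5204)
H(T) = 157 + T² + 21*T (H(T) = (T² + 21*T) + 157 = 157 + T² + 21*T)
1/(l - H(-(-6 + 4))) = 1/(5204 - (157 + (-(-6 + 4))² + 21*(-(-6 + 4)))) = 1/(5204 - (157 + (-1*(-2))² + 21*(-1*(-2)))) = 1/(5204 - (157 + 2² + 21*2)) = 1/(5204 - (157 + 4 + 42)) = 1/(5204 - 1*203) = 1/(5204 - 203) = 1/5001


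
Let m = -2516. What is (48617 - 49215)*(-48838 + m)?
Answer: 30709692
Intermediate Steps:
(48617 - 49215)*(-48838 + m) = (48617 - 49215)*(-48838 - 2516) = -598*(-51354) = 30709692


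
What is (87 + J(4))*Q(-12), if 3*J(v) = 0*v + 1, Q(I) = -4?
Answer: -1048/3 ≈ -349.33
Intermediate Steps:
J(v) = 1/3 (J(v) = (0*v + 1)/3 = (0 + 1)/3 = (1/3)*1 = 1/3)
(87 + J(4))*Q(-12) = (87 + 1/3)*(-4) = (262/3)*(-4) = -1048/3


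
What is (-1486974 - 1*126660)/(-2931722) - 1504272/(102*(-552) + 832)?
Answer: 140613088176/5082140087 ≈ 27.668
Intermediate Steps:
(-1486974 - 1*126660)/(-2931722) - 1504272/(102*(-552) + 832) = (-1486974 - 126660)*(-1/2931722) - 1504272/(-56304 + 832) = -1613634*(-1/2931722) - 1504272/(-55472) = 806817/1465861 - 1504272*(-1/55472) = 806817/1465861 + 94017/3467 = 140613088176/5082140087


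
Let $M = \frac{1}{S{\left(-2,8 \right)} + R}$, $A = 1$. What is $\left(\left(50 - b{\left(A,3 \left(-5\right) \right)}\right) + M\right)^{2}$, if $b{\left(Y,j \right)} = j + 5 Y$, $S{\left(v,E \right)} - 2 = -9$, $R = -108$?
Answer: $\frac{47596201}{13225} \approx 3599.0$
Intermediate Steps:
$S{\left(v,E \right)} = -7$ ($S{\left(v,E \right)} = 2 - 9 = -7$)
$M = - \frac{1}{115}$ ($M = \frac{1}{-7 - 108} = \frac{1}{-115} = - \frac{1}{115} \approx -0.0086956$)
$\left(\left(50 - b{\left(A,3 \left(-5\right) \right)}\right) + M\right)^{2} = \left(\left(50 - \left(3 \left(-5\right) + 5 \cdot 1\right)\right) - \frac{1}{115}\right)^{2} = \left(\left(50 - \left(-15 + 5\right)\right) - \frac{1}{115}\right)^{2} = \left(\left(50 - -10\right) - \frac{1}{115}\right)^{2} = \left(\left(50 + 10\right) - \frac{1}{115}\right)^{2} = \left(60 - \frac{1}{115}\right)^{2} = \left(\frac{6899}{115}\right)^{2} = \frac{47596201}{13225}$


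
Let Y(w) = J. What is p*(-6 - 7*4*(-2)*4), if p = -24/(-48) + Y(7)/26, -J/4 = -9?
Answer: 5341/13 ≈ 410.85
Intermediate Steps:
J = 36 (J = -4*(-9) = 36)
Y(w) = 36
p = 49/26 (p = -24/(-48) + 36/26 = -24*(-1/48) + 36*(1/26) = ½ + 18/13 = 49/26 ≈ 1.8846)
p*(-6 - 7*4*(-2)*4) = 49*(-6 - 7*4*(-2)*4)/26 = 49*(-6 - (-56)*4)/26 = 49*(-6 - 7*(-32))/26 = 49*(-6 + 224)/26 = (49/26)*218 = 5341/13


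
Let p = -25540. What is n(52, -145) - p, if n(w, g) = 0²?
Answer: 25540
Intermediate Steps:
n(w, g) = 0
n(52, -145) - p = 0 - 1*(-25540) = 0 + 25540 = 25540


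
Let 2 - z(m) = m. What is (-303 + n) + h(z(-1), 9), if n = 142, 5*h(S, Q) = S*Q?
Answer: -778/5 ≈ -155.60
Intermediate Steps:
z(m) = 2 - m
h(S, Q) = Q*S/5 (h(S, Q) = (S*Q)/5 = (Q*S)/5 = Q*S/5)
(-303 + n) + h(z(-1), 9) = (-303 + 142) + (1/5)*9*(2 - 1*(-1)) = -161 + (1/5)*9*(2 + 1) = -161 + (1/5)*9*3 = -161 + 27/5 = -778/5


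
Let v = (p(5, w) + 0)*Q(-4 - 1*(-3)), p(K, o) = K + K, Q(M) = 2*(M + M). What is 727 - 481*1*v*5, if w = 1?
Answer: 96927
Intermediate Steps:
Q(M) = 4*M (Q(M) = 2*(2*M) = 4*M)
p(K, o) = 2*K
v = -40 (v = (2*5 + 0)*(4*(-4 - 1*(-3))) = (10 + 0)*(4*(-4 + 3)) = 10*(4*(-1)) = 10*(-4) = -40)
727 - 481*1*v*5 = 727 - 481*1*(-40)*5 = 727 - (-19240)*5 = 727 - 481*(-200) = 727 + 96200 = 96927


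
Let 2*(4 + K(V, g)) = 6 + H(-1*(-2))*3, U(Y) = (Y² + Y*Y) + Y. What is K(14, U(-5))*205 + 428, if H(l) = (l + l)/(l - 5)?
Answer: -187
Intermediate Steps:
U(Y) = Y + 2*Y² (U(Y) = (Y² + Y²) + Y = 2*Y² + Y = Y + 2*Y²)
H(l) = 2*l/(-5 + l) (H(l) = (2*l)/(-5 + l) = 2*l/(-5 + l))
K(V, g) = -3 (K(V, g) = -4 + (6 + (2*(-1*(-2))/(-5 - 1*(-2)))*3)/2 = -4 + (6 + (2*2/(-5 + 2))*3)/2 = -4 + (6 + (2*2/(-3))*3)/2 = -4 + (6 + (2*2*(-⅓))*3)/2 = -4 + (6 - 4/3*3)/2 = -4 + (6 - 4)/2 = -4 + (½)*2 = -4 + 1 = -3)
K(14, U(-5))*205 + 428 = -3*205 + 428 = -615 + 428 = -187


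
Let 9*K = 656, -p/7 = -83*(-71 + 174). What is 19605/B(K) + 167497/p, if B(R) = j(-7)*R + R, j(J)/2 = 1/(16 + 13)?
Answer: 309617164907/1216967248 ≈ 254.42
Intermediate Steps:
j(J) = 2/29 (j(J) = 2/(16 + 13) = 2/29)
p = 59843 (p = -(-581)*(-71 + 174) = -(-581)*103 = -7*(-8549) = 59843)
K = 656/9 (K = (1/9)*656 = 656/9 ≈ 72.889)
B(R) = 31*R/29 (B(R) = 2*R/29 + R = 31*R/29)
19605/B(K) + 167497/p = 19605/(((31/29)*(656/9))) + 167497/59843 = 19605/(20336/261) + 167497*(1/59843) = 19605*(261/20336) + 167497/59843 = 5116905/20336 + 167497/59843 = 309617164907/1216967248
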